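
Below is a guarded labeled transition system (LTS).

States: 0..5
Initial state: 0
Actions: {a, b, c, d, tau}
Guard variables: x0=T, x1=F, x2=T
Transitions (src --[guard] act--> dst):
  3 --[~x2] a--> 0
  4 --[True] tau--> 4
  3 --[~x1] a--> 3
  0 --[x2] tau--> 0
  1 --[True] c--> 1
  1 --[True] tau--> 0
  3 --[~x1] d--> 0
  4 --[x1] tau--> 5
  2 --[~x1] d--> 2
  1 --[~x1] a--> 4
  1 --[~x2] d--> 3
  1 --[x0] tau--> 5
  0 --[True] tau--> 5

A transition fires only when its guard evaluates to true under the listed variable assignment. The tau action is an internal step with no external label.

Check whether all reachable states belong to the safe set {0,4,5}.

Safe = {0,4,5}
R = {0,5}
  0: ✓
  5: ✓

Answer: INVARIANT HOLDS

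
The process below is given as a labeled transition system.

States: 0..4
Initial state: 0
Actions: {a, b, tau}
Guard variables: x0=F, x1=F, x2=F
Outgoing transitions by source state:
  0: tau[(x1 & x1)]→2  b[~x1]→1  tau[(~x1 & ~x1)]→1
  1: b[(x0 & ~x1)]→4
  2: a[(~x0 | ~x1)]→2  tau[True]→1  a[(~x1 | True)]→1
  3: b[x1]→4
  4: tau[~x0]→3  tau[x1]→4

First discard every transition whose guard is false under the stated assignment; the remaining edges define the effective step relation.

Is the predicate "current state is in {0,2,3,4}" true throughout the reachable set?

Answer: INVARIANT VIOLATED at state 1

Analysis:
Inv-set: {0,2,3,4}
Reachable = {0,1}
  0: safe
  1: ✗ unsafe
reach 1 via b — violates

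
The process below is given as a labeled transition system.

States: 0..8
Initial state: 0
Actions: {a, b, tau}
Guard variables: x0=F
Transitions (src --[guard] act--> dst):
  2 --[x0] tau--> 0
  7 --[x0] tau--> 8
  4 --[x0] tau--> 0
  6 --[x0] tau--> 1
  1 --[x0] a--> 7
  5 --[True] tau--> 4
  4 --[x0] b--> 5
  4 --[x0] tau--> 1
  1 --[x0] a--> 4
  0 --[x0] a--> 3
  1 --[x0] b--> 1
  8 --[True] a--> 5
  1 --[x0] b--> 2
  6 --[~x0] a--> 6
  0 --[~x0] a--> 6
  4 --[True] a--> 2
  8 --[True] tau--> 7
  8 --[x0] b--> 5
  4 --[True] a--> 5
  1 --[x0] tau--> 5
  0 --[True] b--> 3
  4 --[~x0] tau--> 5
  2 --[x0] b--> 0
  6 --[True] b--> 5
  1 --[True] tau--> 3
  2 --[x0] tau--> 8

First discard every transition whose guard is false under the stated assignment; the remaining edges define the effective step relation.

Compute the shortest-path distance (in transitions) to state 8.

Breadth-first toward 8:
  Layer 0: {0}
  Layer 1: {3,6}
  Layer 2: {5}
  Layer 3: {4}
  Layer 4: {2}
8 never appears.

Answer: UNREACHABLE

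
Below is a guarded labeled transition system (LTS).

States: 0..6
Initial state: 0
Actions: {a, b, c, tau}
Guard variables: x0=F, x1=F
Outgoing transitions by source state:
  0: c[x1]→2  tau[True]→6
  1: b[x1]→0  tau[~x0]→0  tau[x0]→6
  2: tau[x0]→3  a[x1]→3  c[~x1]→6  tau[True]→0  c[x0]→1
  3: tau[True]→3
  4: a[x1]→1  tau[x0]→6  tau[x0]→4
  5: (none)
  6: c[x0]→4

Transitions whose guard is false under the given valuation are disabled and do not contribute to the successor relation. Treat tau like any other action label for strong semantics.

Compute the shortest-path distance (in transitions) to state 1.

BFS to 1:
  depth 0: {0}
  depth 1: {6}
1 never appears.

Answer: UNREACHABLE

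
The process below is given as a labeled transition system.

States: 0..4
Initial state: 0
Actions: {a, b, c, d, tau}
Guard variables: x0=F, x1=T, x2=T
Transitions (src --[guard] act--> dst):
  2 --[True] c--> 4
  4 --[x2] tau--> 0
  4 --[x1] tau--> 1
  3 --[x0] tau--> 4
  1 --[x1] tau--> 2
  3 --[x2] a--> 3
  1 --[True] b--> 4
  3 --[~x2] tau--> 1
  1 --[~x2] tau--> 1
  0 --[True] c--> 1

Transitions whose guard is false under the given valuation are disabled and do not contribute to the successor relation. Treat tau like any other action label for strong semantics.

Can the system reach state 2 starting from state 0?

Answer: REACHABLE

Analysis:
After dropping false guards: 7 live edges.
Layer 0: {0}
Layer 1: {1}  now seen {0,1}
Layer 2: {2,4}  now seen {0,1,2,4}
R = {0,1,2,4}
witness 2: c·tau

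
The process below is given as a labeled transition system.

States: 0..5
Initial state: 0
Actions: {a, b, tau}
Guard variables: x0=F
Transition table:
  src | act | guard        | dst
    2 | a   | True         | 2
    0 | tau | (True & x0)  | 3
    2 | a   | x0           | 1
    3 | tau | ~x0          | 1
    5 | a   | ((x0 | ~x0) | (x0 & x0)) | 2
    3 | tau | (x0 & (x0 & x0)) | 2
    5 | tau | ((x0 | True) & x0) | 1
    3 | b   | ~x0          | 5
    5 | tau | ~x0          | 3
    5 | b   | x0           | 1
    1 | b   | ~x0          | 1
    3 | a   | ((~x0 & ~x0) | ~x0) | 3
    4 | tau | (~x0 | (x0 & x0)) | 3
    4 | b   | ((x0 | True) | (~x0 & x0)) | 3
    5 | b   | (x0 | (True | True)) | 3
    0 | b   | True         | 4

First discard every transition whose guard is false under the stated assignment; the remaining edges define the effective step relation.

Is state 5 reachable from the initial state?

Answer: REACHABLE

Analysis:
11 transition(s) survive guard evaluation.
Layer 0: {0}
Layer 1: {4}  now seen {0,4}
Layer 2: {3}  now seen {0,3,4}
Layer 3: {1,5}  now seen {0,1,3,4,5}
Layer 4: {2}  now seen {0,1,2,3,4,5}
Reach set: {0,1,2,3,4,5}
witness 5: b·tau·b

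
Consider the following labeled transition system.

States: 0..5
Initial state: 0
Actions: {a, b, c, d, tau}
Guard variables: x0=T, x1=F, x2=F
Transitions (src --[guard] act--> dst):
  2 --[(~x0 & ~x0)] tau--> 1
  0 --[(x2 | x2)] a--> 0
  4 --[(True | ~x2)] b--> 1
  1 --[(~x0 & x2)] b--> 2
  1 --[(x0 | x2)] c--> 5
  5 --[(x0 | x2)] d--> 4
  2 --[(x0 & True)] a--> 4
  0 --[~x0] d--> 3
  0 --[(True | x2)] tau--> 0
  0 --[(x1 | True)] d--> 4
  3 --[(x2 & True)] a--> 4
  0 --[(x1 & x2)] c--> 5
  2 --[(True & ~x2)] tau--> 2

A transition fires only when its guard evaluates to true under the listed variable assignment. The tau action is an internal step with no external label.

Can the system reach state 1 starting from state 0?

Answer: REACHABLE

Trace:
Guard filter leaves 7 enabled edge(s).
Layer 0: {0}
Layer 1: {4}  total {0,4}
Layer 2: {1}  total {0,1,4}
Layer 3: {5}  total {0,1,4,5}
R = {0,1,4,5}
Path to 1: d·b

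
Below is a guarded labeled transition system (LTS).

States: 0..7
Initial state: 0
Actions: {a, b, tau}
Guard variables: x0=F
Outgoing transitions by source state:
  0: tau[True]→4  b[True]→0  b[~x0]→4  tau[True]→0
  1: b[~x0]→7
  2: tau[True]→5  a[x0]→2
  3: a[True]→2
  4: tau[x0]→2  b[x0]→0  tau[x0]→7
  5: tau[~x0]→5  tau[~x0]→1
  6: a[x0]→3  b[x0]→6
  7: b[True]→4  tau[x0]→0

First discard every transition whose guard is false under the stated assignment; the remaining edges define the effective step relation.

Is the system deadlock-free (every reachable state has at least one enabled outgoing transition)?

R = {0,4}
  0: b→0  b→4  tau→0  tau→4  [4 out]
  4: ∅  [deadlock]
trace reaching 4: tau

Answer: DEADLOCK at state 4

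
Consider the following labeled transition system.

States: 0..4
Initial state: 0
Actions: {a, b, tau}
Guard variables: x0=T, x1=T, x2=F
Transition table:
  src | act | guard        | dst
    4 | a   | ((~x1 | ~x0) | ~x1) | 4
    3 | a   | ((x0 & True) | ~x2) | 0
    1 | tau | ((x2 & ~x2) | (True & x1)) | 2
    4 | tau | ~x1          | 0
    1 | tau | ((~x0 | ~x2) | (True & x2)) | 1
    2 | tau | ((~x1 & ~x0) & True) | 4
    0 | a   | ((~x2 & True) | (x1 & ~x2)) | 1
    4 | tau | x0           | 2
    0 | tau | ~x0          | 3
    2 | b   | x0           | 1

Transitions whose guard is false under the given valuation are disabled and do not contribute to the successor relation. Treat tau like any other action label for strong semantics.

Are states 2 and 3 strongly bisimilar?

Answer: NOT BISIMILAR

Working:
Compute ~ classes (split until stable):
  round 0: {{0,1,2,3,4}}
  round 1: {{0,3},{1,4},{2}}
  round 2: {{0},{1},{2},{3},{4}}
Fixed point at round 3; 5 class(es).
2∈{2}, 3∈{3}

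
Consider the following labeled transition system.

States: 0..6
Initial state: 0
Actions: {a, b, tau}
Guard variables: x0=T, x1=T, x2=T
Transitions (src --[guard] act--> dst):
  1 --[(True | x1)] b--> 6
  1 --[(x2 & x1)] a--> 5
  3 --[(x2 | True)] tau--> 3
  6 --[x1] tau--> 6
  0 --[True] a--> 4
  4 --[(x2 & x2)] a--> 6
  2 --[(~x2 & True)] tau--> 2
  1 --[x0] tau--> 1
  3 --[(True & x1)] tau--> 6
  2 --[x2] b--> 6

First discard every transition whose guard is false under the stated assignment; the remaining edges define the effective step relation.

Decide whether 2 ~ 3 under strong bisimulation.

Answer: NOT BISIMILAR

Working:
Compute ~ classes (split until stable):
  round 0: {{0,1,2,3,4,5,6}}
  round 1: {{0,4},{1},{2},{3,6},{5}}
  round 2: {{0},{1},{2},{3,6},{4},{5}}
stable after 3 split(s): 6 block(s)
[2]={2}  [3]={3,6}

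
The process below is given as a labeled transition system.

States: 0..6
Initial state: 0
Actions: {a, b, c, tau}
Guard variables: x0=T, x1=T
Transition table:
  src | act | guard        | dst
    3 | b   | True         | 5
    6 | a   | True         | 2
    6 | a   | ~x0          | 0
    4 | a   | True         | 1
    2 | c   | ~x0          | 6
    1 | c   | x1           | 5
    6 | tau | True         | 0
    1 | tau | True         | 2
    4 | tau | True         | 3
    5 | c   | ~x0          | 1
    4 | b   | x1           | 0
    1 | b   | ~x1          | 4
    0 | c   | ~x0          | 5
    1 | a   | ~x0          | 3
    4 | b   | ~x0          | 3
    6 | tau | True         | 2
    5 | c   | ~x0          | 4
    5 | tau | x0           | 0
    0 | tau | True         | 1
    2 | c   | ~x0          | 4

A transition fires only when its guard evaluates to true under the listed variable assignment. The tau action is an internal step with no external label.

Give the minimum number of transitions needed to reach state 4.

BFS to 4:
  Layer 0: {0}
  Layer 1: {1}
  Layer 2: {2,5}
4 never appears.

Answer: UNREACHABLE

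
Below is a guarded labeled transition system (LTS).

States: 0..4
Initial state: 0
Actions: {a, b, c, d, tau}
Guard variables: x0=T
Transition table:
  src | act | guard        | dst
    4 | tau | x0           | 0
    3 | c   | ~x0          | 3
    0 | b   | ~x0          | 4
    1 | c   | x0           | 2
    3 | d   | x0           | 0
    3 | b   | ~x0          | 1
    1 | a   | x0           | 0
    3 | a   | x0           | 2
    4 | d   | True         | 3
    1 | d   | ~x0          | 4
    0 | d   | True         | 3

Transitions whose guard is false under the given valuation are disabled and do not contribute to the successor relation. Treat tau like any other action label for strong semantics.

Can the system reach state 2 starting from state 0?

After dropping false guards: 7 live edges.
depth 0: {0}
depth 1: {3}  now seen {0,3}
depth 2: {2}  now seen {0,2,3}
Reachable = {0,2,3}
witness 2: d·a

Answer: REACHABLE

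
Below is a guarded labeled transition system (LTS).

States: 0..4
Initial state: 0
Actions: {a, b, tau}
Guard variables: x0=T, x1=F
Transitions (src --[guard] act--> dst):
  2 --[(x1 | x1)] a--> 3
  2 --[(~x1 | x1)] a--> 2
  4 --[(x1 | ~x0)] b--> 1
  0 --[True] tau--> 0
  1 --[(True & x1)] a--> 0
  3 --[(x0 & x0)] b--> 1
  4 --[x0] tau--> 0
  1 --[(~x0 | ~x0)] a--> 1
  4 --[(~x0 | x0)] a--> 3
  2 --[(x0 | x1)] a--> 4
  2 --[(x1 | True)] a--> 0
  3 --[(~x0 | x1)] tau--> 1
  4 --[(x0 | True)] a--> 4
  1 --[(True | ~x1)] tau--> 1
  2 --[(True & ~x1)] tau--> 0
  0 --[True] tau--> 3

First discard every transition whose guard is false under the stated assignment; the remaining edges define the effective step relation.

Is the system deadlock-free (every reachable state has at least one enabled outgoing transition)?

Answer: DEADLOCK-FREE

Working:
Reach set: {0,1,3}
  0: tau→0  tau→3  [deg 2]
  1: tau→1  [deg 1]
  3: b→1  [deg 1]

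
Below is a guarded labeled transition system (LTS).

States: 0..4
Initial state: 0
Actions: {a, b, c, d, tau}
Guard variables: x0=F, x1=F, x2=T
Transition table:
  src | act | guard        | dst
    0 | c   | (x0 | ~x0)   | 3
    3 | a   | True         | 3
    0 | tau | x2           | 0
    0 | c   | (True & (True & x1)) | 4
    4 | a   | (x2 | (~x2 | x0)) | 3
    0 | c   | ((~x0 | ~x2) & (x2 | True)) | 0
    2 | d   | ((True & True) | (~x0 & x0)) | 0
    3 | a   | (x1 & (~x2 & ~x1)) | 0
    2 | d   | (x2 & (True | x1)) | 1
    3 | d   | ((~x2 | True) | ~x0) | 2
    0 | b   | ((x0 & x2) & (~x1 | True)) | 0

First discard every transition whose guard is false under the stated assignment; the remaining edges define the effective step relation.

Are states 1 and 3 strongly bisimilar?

Compute ~ classes (split until stable):
  round 0: {{0,1,2,3,4}}
  round 1: {{0},{1},{2},{3},{4}}
Fixed point at round 2; 5 class(es).
[1]={1}  [3]={3}

Answer: NOT BISIMILAR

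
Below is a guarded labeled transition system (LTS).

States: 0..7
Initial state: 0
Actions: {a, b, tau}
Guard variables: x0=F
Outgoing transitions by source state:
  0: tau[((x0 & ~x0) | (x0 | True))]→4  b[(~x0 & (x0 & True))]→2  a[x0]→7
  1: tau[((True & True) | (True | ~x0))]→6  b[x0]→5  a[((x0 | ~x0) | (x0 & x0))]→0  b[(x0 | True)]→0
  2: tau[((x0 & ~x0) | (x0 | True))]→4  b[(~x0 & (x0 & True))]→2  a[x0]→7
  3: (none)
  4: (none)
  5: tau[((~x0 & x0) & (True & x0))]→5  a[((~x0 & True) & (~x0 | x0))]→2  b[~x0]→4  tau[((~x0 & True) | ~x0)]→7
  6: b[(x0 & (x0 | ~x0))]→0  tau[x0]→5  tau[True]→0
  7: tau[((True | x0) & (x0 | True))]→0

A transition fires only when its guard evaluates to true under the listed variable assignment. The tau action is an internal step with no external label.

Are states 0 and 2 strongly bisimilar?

Bisimulation quotient by refinement:
  π0 = {{0,1,2,3,4,5,6,7}}
  π1 = {{0,2,6,7},{1,5},{3,4}}
  π2 = {{0,2},{1},{3,4},{5},{6,7}}
Fixed point at round 3; 5 class(es).
[0]={0,2}  [2]={0,2}

Answer: BISIMILAR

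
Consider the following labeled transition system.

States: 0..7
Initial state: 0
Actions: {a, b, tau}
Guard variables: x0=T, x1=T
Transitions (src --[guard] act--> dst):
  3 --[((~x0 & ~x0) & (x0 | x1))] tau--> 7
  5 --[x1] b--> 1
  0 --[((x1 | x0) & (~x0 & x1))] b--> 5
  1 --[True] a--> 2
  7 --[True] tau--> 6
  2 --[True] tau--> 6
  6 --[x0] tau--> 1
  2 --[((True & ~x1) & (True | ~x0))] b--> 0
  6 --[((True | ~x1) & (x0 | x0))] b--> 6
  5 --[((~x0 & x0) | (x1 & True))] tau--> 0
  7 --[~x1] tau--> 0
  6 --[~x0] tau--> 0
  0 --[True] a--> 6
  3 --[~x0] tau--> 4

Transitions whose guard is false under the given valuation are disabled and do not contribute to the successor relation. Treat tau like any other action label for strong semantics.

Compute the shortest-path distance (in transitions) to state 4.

BFS to 4:
  L0 = {0}
  L1 = {6}
  L2 = {1}
  L3 = {2}
4 never appears.

Answer: UNREACHABLE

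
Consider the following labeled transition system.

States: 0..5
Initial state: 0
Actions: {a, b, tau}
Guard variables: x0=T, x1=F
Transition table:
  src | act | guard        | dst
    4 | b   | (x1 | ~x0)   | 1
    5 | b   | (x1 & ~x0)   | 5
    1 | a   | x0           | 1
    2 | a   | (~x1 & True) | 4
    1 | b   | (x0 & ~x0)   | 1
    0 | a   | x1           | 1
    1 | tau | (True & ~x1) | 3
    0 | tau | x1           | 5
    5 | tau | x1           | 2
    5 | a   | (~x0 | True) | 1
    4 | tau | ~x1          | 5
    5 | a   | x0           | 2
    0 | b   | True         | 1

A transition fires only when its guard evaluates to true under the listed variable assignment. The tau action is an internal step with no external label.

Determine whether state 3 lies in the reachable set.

After dropping false guards: 7 live edges.
Layer 0: {0}
Layer 1: {1}  cumulative {0,1}
Layer 2: {3}  cumulative {0,1,3}
Reach set: {0,1,3}
Path to 3: b·tau

Answer: REACHABLE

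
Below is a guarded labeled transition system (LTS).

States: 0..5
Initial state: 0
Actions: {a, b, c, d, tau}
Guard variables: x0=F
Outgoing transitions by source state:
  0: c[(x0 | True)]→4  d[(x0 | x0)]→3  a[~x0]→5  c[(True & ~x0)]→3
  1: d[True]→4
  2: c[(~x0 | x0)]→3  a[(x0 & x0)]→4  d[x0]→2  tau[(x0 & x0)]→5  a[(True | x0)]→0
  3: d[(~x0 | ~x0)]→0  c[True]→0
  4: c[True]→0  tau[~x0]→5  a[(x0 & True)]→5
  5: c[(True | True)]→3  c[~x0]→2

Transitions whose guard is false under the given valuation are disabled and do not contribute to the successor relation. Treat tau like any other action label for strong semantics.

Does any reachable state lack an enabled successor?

Answer: DEADLOCK-FREE

Working:
Reachable = {0,2,3,4,5}
  0: a→5  c→3  c→4  [deg 3]
  2: a→0  c→3  [deg 2]
  3: c→0  d→0  [deg 2]
  4: c→0  tau→5  [deg 2]
  5: c→2  c→3  [deg 2]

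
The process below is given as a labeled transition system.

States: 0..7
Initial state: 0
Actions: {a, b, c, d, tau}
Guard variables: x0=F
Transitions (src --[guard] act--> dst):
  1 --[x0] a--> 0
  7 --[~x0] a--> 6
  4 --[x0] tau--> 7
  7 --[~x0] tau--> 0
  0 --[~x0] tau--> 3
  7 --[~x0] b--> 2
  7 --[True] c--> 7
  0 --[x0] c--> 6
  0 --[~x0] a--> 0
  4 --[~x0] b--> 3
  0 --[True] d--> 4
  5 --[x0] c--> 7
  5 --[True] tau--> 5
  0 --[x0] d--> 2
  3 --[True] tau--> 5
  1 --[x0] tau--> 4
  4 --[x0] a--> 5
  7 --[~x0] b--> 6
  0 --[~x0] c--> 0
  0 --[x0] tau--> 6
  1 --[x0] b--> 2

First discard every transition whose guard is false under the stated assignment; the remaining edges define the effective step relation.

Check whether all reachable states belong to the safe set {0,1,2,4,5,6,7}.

Answer: INVARIANT VIOLATED at state 3

Trace:
Allowed set {0,1,2,4,5,6,7}
Reachable = {0,3,4,5}
  0: safe
  3: VIOLATES
  4: safe
  5: safe
reach 3 via tau — violates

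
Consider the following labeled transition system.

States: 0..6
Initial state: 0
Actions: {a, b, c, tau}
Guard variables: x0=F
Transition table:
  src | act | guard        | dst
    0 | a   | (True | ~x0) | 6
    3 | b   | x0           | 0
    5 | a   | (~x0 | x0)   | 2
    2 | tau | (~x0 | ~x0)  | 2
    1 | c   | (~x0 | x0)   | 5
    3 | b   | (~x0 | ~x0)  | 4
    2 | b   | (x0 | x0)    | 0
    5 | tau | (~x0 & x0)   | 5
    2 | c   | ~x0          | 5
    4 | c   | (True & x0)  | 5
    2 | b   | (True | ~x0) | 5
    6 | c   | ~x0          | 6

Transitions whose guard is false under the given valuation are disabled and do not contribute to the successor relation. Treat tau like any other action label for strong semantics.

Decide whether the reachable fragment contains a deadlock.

Answer: DEADLOCK-FREE

Working:
R = {0,6}
  0: a→6  [deg 1]
  6: c→6  [deg 1]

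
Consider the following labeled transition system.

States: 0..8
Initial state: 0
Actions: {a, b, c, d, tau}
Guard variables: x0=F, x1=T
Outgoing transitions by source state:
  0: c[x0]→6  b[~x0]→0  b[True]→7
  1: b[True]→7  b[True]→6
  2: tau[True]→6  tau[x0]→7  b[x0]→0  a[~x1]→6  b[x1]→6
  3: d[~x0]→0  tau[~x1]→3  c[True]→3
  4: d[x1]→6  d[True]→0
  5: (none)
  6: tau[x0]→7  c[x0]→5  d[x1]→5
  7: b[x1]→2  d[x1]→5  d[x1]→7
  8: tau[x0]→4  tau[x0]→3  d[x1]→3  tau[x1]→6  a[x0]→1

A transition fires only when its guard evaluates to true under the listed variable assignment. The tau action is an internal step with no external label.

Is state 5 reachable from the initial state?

Guard filter leaves 16 enabled edge(s).
L0 = {0}
L1 = {7}  now seen {0,7}
L2 = {2,5}  now seen {0,2,5,7}
L3 = {6}  now seen {0,2,5,6,7}
Reach set: {0,2,5,6,7}
Path to 5: b·d

Answer: REACHABLE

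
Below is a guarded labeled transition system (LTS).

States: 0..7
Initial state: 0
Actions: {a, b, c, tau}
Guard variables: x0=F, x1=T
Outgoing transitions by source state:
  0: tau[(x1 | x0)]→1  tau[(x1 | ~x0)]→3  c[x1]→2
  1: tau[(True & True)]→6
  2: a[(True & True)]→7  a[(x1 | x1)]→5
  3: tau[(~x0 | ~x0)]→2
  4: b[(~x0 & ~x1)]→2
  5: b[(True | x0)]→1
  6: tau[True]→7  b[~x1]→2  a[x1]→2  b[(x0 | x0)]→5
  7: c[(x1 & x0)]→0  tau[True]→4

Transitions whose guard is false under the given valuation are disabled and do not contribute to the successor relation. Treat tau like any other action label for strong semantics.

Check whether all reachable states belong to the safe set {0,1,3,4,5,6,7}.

Answer: INVARIANT VIOLATED at state 2

Analysis:
Allowed set {0,1,3,4,5,6,7}
Reach set: {0,1,2,3,4,5,6,7}
  0: ok
  1: ok
  2: outside
  3: ok
  4: ok
  5: ok
  6: ok
  7: ok
counterexample path to 2: c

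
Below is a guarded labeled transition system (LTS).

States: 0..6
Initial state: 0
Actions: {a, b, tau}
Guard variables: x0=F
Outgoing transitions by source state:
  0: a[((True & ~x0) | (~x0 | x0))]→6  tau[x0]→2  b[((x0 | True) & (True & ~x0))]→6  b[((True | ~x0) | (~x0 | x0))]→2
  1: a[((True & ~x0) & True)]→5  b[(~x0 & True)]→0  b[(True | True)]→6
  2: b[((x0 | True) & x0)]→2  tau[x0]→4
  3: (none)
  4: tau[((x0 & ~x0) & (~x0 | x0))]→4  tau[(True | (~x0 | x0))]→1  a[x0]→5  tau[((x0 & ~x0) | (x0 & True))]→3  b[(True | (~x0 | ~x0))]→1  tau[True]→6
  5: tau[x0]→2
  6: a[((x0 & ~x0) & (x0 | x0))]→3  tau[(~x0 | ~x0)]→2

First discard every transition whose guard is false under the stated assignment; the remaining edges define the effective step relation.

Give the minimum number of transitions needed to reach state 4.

Breadth-first toward 4:
  Layer 0: {0}
  Layer 1: {2,6}
4 never appears.

Answer: UNREACHABLE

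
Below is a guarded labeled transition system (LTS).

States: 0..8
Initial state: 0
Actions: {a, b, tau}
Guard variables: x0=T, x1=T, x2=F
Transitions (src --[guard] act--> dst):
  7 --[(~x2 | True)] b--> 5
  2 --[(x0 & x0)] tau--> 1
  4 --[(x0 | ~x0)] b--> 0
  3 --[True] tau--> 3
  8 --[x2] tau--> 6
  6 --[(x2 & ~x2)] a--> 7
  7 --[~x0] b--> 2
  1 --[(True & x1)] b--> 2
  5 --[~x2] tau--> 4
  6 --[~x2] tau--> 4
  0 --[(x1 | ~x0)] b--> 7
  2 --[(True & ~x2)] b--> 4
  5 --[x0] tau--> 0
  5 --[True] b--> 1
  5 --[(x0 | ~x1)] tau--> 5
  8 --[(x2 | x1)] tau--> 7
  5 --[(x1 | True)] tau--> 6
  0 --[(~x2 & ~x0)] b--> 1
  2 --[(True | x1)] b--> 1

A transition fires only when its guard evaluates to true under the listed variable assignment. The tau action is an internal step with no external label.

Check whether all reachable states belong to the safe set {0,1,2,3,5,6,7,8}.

Inv-set: {0,1,2,3,5,6,7,8}
Reachable = {0,1,2,4,5,6,7}
  0: ok
  1: ok
  2: ok
  4: VIOLATES
  5: ok
  6: ok
  7: ok
counterexample path to 4: b·b·tau

Answer: INVARIANT VIOLATED at state 4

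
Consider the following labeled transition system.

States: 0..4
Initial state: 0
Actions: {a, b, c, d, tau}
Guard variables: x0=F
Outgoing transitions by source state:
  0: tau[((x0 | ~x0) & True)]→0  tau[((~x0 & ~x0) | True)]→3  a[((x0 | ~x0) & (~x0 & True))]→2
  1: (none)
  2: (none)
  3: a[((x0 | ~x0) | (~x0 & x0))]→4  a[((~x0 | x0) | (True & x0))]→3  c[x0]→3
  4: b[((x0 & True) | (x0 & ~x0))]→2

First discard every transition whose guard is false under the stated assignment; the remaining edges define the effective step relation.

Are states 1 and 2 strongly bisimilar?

Answer: BISIMILAR

Analysis:
Compute ~ classes (split until stable):
  π0 = {{0,1,2,3,4}}
  π1 = {{0},{1,2,4},{3}}
3 equivalence class(es) (converged in 2)
class of 1: {1,2,4}; class of 2: {1,2,4}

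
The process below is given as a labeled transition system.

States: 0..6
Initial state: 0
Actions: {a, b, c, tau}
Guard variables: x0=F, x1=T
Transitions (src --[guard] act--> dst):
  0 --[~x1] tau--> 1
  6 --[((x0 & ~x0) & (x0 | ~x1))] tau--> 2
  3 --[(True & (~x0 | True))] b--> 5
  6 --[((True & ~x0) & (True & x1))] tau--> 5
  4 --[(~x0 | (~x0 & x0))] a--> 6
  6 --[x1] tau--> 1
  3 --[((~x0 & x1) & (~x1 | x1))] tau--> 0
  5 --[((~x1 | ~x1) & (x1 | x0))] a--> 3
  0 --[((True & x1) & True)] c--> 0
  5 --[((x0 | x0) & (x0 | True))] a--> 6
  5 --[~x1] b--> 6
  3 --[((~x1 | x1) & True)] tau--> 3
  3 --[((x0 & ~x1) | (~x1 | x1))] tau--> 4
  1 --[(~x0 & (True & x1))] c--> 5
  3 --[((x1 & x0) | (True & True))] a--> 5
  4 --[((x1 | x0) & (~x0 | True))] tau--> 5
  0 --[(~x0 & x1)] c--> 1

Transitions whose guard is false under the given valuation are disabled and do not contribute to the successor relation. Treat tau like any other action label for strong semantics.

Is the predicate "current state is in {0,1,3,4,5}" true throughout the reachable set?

Inv-set: {0,1,3,4,5}
R = {0,1,5}
  0: safe
  1: safe
  5: safe

Answer: INVARIANT HOLDS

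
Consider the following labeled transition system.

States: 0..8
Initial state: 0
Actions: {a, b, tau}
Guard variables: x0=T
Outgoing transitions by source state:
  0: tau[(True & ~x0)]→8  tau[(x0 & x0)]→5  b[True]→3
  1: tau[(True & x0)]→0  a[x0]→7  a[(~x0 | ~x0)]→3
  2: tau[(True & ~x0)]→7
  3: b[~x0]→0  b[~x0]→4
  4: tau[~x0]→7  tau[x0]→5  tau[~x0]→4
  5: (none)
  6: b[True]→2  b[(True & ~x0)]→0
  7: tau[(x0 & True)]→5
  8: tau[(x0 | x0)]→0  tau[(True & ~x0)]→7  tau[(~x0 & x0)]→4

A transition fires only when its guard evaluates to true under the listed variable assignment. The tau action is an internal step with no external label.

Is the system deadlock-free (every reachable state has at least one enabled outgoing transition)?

R = {0,3,5}
  0: b→3  tau→5  [deg 2]
  3: ∅  [STUCK]
  5: ∅  [STUCK]
trace reaching 3: b

Answer: DEADLOCK at state 3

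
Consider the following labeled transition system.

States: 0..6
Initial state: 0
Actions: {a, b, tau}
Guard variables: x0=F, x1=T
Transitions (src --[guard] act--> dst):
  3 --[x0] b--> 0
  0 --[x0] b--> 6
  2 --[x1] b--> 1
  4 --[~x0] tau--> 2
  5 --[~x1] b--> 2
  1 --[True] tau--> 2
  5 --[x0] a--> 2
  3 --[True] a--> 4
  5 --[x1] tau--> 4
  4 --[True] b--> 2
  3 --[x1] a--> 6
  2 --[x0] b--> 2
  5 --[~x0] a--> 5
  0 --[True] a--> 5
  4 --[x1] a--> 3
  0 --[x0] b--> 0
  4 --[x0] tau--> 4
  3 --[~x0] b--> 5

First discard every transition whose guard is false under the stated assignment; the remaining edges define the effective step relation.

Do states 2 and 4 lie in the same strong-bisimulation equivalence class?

Bisimulation quotient by refinement:
  round 0: {{0,1,2,3,4,5,6}}
  round 1: {{0},{1},{2},{3},{4},{5},{6}}
7 equivalence class(es) (converged in 2)
2∈{2}, 4∈{4}

Answer: NOT BISIMILAR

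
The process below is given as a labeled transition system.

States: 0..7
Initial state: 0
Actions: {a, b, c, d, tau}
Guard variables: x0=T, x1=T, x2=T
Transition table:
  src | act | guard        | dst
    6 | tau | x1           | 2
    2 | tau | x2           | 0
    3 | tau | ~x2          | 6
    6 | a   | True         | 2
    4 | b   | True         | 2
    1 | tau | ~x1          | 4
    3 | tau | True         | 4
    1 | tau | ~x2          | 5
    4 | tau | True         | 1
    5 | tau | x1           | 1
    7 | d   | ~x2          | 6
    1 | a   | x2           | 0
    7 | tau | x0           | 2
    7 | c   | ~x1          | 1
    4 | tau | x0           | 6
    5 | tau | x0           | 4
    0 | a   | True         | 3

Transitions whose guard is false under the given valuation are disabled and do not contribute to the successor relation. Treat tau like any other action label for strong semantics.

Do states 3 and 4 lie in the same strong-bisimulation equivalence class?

Refine partition for ~:
  π0 = {{0,1,2,3,4,5,6,7}}
  π1 = {{0,1},{2,3,5,7},{4},{6}}
  π2 = {{0},{1},{2},{3},{4},{5},{6},{7}}
8 equivalence class(es) (converged in 3)
class of 3: {3}; class of 4: {4}

Answer: NOT BISIMILAR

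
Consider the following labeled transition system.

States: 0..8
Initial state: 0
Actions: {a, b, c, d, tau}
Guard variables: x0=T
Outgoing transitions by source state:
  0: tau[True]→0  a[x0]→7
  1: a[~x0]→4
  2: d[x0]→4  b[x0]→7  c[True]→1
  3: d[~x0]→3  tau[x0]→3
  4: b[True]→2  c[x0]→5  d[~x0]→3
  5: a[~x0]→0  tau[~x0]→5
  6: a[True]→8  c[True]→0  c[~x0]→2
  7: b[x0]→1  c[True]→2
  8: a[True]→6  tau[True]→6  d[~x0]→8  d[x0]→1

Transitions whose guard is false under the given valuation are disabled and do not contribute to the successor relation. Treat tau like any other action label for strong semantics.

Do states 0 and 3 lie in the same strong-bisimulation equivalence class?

Answer: NOT BISIMILAR

Trace:
Bisimulation quotient by refinement:
  π0 = {{0,1,2,3,4,5,6,7,8}}
  π1 = {{0},{1,5},{2},{3},{4,7},{6},{8}}
  π2 = {{0},{1,5},{2},{3},{4},{6},{7},{8}}
8 equivalence class(es) (converged in 3)
class of 0: {0}; class of 3: {3}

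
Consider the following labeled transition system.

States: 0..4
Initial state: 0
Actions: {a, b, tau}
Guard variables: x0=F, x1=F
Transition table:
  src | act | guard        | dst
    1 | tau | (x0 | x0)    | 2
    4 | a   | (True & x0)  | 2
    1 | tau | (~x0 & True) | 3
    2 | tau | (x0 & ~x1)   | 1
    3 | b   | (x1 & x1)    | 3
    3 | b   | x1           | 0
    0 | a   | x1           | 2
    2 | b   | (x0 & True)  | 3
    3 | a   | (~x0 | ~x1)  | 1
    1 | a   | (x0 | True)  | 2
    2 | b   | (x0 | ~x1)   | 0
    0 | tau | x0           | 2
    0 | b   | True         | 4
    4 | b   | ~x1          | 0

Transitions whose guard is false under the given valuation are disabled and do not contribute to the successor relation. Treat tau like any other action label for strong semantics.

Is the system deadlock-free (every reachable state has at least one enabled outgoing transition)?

R = {0,4}
  0: b→4  [1 out]
  4: b→0  [1 out]

Answer: DEADLOCK-FREE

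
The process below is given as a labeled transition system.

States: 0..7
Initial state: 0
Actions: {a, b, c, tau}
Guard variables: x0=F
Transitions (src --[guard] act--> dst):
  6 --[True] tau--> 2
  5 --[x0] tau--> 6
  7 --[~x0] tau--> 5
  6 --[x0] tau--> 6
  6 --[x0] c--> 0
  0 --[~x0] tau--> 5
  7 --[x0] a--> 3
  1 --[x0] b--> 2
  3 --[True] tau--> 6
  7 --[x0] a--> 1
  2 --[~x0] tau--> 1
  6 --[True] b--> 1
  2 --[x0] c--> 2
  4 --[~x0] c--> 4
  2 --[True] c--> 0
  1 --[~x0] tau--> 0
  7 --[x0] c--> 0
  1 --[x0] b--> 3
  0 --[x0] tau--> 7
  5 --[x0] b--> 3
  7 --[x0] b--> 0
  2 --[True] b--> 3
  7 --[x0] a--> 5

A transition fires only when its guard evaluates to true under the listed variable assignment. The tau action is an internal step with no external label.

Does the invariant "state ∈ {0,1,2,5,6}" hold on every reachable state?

Allowed set {0,1,2,5,6}
R = {0,5}
  0: ✓
  5: ✓

Answer: INVARIANT HOLDS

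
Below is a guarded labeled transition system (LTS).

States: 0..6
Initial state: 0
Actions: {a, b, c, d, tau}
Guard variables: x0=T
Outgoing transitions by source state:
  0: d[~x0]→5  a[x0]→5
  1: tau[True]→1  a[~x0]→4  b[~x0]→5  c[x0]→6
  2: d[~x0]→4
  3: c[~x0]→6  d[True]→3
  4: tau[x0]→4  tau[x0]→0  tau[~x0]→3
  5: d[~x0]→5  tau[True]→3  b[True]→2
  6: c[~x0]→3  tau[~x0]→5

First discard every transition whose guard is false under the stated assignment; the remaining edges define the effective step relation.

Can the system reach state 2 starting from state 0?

Answer: REACHABLE

Analysis:
After dropping false guards: 8 live edges.
depth 0: {0}
depth 1: {5}  total {0,5}
depth 2: {2,3}  total {0,2,3,5}
R = {0,2,3,5}
witness 2: a·b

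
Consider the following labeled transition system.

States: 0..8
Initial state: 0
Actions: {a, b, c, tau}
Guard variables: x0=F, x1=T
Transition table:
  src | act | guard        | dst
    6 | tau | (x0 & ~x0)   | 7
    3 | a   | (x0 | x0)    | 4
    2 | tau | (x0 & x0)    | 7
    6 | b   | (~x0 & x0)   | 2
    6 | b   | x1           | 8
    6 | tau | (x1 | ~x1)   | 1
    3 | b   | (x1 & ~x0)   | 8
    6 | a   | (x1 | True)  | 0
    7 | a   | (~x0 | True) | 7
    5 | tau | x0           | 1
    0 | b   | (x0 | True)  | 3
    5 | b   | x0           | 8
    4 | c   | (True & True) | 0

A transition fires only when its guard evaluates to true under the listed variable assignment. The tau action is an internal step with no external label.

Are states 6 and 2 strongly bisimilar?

Refine partition for ~:
  P[0] = {{0,1,2,3,4,5,6,7,8}}
  P[1] = {{0,3},{1,2,5,8},{4},{6},{7}}
  P[2] = {{0},{1,2,5,8},{3},{4},{6},{7}}
stable after 3 split(s): 6 block(s)
6∈{6}, 2∈{1,2,5,8}

Answer: NOT BISIMILAR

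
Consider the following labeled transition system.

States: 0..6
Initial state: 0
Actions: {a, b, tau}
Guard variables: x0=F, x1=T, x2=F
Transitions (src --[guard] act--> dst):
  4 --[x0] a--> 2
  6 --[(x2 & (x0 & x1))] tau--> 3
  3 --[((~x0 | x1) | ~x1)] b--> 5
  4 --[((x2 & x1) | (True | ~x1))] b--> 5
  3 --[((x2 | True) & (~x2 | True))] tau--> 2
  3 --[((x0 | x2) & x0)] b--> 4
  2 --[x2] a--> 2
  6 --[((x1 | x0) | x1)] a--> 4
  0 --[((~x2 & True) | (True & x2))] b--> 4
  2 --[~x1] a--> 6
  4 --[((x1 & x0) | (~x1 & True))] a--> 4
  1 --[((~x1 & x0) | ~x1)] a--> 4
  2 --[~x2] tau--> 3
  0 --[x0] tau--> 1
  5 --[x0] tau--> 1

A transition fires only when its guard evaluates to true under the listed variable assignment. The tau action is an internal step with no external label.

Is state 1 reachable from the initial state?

6 transition(s) survive guard evaluation.
L0 = {0}
L1 = {4}  cumulative {0,4}
L2 = {5}  cumulative {0,4,5}
Reach set: {0,4,5}

Answer: UNREACHABLE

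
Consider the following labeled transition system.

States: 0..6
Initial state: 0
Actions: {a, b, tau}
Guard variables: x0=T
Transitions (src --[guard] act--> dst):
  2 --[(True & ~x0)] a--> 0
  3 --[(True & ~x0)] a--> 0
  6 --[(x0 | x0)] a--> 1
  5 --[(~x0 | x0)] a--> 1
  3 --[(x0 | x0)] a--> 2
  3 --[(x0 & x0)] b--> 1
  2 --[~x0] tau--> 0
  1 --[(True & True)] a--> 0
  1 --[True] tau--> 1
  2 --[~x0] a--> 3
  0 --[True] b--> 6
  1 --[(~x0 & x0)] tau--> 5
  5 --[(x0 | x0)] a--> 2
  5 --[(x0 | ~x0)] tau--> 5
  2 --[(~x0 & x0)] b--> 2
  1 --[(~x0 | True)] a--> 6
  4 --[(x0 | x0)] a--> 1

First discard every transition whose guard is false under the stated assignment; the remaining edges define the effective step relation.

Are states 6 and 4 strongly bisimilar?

Answer: BISIMILAR

Working:
Bisimulation quotient by refinement:
  π0 = {{0,1,2,3,4,5,6}}
  π1 = {{0},{1,5},{2},{3},{4,6}}
  π2 = {{0},{1},{2},{3},{4,6},{5}}
stable after 3 split(s): 6 block(s)
6∈{4,6}, 4∈{4,6}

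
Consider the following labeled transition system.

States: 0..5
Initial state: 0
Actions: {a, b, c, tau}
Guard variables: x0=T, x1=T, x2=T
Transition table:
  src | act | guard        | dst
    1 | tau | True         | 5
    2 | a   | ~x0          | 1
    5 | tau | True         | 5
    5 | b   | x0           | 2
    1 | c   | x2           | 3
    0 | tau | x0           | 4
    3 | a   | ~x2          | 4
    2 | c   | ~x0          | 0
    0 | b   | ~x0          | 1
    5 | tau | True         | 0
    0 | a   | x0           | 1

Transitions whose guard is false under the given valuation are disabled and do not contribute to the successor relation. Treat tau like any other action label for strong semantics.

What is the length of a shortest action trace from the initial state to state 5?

BFS to 5:
  Layer 0: {0}
  Layer 1: {1,4}
  Layer 2: {3,5}
depth(5)=2, e.g. a·tau

Answer: 2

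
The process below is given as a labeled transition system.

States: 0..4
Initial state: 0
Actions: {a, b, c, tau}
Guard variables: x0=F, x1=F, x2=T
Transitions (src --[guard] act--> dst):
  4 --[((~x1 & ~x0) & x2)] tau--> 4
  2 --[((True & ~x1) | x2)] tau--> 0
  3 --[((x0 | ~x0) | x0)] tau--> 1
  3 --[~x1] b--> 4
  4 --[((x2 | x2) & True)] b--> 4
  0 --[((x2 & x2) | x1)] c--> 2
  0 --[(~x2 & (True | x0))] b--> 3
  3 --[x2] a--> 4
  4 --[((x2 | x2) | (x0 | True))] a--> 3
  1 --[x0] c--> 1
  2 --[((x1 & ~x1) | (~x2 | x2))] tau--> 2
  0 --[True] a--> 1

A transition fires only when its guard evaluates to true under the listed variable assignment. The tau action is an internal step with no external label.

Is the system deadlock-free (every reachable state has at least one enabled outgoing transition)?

Reachable = {0,1,2}
  0: a→1  c→2  [2 exit(s)]
  1: ∅  [deadlock]
  2: tau→0  tau→2  [2 exit(s)]
trace reaching 1: a

Answer: DEADLOCK at state 1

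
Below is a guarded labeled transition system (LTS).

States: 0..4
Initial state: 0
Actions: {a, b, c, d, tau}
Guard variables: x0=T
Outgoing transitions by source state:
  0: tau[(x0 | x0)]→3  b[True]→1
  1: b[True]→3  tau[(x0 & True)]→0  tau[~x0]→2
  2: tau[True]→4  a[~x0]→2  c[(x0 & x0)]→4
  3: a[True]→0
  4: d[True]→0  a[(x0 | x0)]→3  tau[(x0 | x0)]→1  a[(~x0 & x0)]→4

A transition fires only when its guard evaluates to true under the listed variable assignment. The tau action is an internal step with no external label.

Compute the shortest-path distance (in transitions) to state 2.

Breadth-first toward 2:
  depth 0: {0}
  depth 1: {1,3}
2 never appears.

Answer: UNREACHABLE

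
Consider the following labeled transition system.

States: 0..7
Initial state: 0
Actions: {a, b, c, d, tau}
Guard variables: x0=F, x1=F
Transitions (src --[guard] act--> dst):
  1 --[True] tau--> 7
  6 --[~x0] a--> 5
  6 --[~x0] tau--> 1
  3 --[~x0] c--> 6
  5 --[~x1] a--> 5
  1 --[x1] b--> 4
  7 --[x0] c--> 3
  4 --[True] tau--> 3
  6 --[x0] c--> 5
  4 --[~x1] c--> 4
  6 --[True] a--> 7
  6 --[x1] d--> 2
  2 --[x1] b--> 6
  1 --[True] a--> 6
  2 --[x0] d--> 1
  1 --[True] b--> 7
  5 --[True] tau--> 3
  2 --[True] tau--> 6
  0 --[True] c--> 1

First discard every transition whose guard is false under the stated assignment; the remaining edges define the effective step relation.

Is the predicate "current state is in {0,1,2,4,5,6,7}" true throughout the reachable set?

Allowed set {0,1,2,4,5,6,7}
Reachable = {0,1,3,5,6,7}
  0: safe
  1: safe
  3: VIOLATES
  5: safe
  6: safe
  7: safe
counterexample path to 3: c·a·a·tau

Answer: INVARIANT VIOLATED at state 3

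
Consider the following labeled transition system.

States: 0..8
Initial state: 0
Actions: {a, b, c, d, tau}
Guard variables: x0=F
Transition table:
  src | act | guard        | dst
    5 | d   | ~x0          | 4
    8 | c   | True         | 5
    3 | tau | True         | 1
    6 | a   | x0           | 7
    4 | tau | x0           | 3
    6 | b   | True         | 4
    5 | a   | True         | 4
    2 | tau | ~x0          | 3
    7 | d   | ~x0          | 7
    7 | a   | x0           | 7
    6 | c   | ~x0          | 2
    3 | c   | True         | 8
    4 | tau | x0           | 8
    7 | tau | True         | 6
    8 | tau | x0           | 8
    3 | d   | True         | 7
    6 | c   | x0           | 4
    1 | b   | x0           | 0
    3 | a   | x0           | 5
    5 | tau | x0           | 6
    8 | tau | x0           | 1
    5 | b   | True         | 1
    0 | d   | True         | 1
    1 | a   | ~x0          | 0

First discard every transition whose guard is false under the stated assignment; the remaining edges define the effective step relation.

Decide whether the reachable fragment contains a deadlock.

Answer: DEADLOCK-FREE

Working:
Reachable = {0,1}
  0: d→1  [1 out]
  1: a→0  [1 out]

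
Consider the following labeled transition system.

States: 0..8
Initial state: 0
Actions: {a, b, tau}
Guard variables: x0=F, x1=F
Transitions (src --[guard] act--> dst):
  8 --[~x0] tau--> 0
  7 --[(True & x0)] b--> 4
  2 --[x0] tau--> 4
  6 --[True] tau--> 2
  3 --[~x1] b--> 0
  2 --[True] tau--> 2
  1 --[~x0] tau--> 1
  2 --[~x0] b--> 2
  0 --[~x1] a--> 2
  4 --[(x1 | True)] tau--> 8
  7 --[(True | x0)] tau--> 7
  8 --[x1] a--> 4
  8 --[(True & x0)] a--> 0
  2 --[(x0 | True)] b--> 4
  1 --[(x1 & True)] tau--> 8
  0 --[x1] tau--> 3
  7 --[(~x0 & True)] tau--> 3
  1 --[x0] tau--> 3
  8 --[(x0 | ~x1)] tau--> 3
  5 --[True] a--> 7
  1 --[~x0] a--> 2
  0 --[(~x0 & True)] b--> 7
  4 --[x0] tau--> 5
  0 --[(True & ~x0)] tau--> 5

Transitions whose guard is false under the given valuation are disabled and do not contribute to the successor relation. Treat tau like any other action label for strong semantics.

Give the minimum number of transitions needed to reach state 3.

BFS to 3:
  Layer 0: {0}
  Layer 1: {2,5,7}
  Layer 2: {3,4}
depth(3)=2, e.g. b·tau

Answer: 2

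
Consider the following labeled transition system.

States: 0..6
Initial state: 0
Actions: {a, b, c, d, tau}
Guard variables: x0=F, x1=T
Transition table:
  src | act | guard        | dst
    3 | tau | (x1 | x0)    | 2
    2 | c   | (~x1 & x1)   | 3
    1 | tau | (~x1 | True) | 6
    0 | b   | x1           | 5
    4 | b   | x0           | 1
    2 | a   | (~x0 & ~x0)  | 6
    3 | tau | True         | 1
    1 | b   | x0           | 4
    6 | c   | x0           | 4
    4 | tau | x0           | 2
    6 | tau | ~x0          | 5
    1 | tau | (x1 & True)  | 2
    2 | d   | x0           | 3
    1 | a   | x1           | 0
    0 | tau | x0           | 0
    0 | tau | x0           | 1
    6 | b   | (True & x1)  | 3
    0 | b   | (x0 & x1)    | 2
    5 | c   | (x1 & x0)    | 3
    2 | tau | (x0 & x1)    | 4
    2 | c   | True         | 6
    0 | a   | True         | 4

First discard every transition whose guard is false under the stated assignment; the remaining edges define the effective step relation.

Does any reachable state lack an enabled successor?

Reach set: {0,4,5}
  0: a→4  b→5  [2 exit(s)]
  4: ∅  [no exit]
  5: ∅  [no exit]
trace reaching 4: a

Answer: DEADLOCK at state 4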